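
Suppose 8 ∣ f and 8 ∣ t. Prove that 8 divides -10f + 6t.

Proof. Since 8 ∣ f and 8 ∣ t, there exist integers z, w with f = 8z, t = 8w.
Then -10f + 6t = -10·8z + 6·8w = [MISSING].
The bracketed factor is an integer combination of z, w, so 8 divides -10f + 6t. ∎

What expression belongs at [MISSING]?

8(6w - 10z)

Pull the common 8 out of every term: -10·8z + 6·8w = 8(6w - 10z).
6w - 10z is an integer, which exhibits the divisibility.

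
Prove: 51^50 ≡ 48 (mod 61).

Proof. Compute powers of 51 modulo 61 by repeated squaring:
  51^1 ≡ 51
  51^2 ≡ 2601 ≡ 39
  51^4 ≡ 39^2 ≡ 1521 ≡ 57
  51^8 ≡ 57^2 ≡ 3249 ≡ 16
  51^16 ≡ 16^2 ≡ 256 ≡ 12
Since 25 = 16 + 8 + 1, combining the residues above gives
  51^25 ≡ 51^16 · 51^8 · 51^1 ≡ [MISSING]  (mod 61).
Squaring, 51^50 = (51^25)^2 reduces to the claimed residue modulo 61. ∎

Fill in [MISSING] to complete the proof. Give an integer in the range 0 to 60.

32

51^16 · 51^8 · 51^1 ≡ 12 · 16 · 51 = 9792.
9792 mod 61 = 32, so 51^25 ≡ 32 (mod 61).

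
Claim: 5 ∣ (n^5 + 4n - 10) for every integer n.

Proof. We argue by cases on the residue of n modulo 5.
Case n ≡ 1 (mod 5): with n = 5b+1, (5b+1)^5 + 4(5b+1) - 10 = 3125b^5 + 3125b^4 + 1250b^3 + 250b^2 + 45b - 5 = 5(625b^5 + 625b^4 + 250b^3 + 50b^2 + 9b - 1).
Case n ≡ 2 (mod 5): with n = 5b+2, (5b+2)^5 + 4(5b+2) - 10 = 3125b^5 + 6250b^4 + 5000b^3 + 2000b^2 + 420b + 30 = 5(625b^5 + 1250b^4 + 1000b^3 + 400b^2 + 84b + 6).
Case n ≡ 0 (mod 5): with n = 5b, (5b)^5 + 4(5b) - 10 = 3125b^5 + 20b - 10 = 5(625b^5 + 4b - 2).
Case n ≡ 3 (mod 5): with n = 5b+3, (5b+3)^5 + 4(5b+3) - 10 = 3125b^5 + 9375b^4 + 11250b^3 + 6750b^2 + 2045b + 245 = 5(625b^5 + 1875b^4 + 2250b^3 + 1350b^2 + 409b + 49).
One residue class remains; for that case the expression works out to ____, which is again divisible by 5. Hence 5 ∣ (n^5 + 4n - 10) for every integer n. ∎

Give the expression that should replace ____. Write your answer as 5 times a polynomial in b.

5(625b^5 + 2500b^4 + 4000b^3 + 3200b^2 + 1284b + 206)

Only n ≡ 4 (mod 5) is unaccounted for. Put n = 5b+4:
(5b+4)^5 + 4(5b+4) - 10 expands to 3125b^5 + 12500b^4 + 20000b^3 + 16000b^2 + 6420b + 1030,
and factoring out 5 leaves 5(625b^5 + 2500b^4 + 4000b^3 + 3200b^2 + 1284b + 206).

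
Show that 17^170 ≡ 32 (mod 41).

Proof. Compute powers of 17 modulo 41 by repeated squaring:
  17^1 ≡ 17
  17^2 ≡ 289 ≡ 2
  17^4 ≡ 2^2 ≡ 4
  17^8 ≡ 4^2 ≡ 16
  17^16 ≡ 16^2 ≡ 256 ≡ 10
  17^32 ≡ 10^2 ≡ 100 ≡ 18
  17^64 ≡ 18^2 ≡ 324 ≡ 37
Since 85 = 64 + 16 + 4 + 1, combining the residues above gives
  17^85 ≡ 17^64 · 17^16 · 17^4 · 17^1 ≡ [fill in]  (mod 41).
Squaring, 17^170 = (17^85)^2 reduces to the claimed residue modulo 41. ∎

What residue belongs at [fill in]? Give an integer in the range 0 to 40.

Multiply the listed residues: 37 · 10 · 4 · 17 = 370 → 1480 → 25160.
Reducing modulo 41: 25160 = 613·41 + 27, so 17^85 ≡ 27.

27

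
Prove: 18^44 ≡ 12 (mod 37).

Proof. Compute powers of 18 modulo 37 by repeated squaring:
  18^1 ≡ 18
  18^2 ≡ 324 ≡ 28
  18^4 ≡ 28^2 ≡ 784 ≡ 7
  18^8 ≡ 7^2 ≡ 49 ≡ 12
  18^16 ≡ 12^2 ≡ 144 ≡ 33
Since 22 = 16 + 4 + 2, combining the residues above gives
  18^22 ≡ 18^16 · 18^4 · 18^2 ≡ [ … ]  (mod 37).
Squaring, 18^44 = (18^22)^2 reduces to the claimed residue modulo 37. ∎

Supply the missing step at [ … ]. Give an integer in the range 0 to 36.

30

18^16 · 18^4 · 18^2 ≡ 33 · 7 · 28 = 6468.
6468 mod 37 = 30, so 18^22 ≡ 30 (mod 37).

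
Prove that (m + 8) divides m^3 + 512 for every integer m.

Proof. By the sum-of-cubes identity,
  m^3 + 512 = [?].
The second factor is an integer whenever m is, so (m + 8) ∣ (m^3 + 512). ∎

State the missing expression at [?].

Polynomial division of m^3 + 512 by m + 8 leaves remainder 0 and quotient m^2 - 8m + 64.
Hence m^3 + 512 = (m + 8)(m^2 - 8m + 64).

(m + 8)(m^2 - 8m + 64)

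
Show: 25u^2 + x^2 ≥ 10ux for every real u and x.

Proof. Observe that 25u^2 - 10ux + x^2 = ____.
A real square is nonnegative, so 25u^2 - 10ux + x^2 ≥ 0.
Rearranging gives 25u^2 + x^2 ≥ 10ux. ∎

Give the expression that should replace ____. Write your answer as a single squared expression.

(5u - x)^2

25u^2 - 10ux + x^2 is a perfect-square trinomial: the outer terms are (5u)^2 and (x)^2, and the cross term is -2·5u·x.
So 25u^2 - 10ux + x^2 = (5u - x)^2 ≥ 0.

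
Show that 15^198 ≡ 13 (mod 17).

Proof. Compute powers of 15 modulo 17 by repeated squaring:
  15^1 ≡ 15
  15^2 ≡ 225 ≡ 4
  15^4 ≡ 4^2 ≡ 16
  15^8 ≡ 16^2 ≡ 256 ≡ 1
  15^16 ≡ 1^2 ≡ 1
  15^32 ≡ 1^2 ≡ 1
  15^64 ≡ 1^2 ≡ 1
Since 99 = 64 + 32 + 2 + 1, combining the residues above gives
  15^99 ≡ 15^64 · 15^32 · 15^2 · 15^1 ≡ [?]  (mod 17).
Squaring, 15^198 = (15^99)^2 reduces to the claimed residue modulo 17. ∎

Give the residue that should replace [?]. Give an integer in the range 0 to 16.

9

15^64 · 15^32 · 15^2 · 15^1 ≡ 1 · 1 · 4 · 15 = 60.
60 mod 17 = 9, so 15^99 ≡ 9 (mod 17).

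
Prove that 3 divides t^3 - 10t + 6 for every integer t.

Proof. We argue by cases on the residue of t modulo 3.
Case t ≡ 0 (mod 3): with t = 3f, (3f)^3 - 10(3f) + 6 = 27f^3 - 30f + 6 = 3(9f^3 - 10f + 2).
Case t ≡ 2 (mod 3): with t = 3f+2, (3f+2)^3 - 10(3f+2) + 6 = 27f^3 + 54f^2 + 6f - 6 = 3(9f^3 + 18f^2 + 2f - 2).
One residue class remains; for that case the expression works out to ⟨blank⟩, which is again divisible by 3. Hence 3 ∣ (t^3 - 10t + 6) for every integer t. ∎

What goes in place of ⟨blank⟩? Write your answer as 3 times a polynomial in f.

The residues treated are {0, 2}, so the missing case is t ≡ 1 (mod 3); write t = 3f+1.
Then (3f+1)^3 - 10(3f+1) + 6 = 27f^3 + 27f^2 - 21f - 3 = 3(9f^3 + 9f^2 - 7f - 1).

3(9f^3 + 9f^2 - 7f - 1)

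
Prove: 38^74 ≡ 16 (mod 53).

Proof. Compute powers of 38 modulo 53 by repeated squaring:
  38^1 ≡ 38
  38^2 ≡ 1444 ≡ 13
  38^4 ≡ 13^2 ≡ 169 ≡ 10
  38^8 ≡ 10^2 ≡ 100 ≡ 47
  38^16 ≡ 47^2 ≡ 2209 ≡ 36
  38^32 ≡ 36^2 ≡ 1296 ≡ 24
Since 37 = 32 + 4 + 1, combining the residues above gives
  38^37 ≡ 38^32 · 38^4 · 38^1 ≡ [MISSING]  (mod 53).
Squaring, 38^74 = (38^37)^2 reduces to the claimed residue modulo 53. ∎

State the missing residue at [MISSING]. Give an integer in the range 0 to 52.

4

38^32 · 38^4 · 38^1 ≡ 24 · 10 · 38 = 9120.
9120 mod 53 = 4, so 38^37 ≡ 4 (mod 53).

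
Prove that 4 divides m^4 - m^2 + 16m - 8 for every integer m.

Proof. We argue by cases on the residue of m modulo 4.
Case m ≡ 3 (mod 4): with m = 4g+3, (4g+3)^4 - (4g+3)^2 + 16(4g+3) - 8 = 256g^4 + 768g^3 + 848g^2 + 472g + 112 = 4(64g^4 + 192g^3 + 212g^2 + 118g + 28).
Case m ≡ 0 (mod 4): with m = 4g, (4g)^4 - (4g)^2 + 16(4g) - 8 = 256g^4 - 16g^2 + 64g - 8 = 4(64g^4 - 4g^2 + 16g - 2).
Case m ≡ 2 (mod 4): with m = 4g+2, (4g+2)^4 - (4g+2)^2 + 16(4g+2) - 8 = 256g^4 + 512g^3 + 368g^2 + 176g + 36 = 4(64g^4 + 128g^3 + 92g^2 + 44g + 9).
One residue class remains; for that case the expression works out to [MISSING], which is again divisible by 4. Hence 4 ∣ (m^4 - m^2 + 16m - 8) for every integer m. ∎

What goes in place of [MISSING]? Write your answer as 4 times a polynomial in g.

The residues treated are {3, 0, 2}, so the missing case is m ≡ 1 (mod 4); write m = 4g+1.
Then (4g+1)^4 - (4g+1)^2 + 16(4g+1) - 8 = 256g^4 + 256g^3 + 80g^2 + 72g + 8 = 4(64g^4 + 64g^3 + 20g^2 + 18g + 2).

4(64g^4 + 64g^3 + 20g^2 + 18g + 2)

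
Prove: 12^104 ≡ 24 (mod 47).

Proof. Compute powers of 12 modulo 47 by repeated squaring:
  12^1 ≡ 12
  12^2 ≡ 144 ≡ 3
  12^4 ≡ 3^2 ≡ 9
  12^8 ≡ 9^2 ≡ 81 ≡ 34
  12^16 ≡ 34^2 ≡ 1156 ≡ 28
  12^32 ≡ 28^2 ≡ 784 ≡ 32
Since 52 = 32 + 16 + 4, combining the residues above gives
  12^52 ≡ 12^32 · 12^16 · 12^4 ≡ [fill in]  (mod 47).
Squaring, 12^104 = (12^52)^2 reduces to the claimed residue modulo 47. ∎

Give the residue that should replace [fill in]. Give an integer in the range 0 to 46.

Multiply the listed residues: 32 · 28 · 9 = 896 → 8064.
Reducing modulo 47: 8064 = 171·47 + 27, so 12^52 ≡ 27.

27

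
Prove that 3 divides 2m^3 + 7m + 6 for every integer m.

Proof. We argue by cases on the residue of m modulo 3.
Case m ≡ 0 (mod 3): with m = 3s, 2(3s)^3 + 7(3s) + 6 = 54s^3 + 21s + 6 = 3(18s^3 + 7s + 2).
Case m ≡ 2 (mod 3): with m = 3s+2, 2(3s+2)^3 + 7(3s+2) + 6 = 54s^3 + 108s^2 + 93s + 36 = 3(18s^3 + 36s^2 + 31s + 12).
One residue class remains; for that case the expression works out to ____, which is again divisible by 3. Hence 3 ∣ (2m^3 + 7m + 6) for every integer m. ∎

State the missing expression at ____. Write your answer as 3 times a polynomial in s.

3(18s^3 + 18s^2 + 13s + 5)

The residues treated are {0, 2}, so the missing case is m ≡ 1 (mod 3); write m = 3s+1.
Then 2(3s+1)^3 + 7(3s+1) + 6 = 54s^3 + 54s^2 + 39s + 15 = 3(18s^3 + 18s^2 + 13s + 5).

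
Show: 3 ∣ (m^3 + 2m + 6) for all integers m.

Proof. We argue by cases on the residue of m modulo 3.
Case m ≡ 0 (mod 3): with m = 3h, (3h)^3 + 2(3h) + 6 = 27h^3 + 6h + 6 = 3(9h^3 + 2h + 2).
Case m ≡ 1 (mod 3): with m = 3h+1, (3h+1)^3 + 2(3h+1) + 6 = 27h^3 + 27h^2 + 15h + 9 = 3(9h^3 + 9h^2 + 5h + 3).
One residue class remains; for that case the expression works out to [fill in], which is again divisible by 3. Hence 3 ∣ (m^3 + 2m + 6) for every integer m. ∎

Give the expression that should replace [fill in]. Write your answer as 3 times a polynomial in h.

3(9h^3 + 18h^2 + 14h + 6)

The residues treated are {0, 1}, so the missing case is m ≡ 2 (mod 3); write m = 3h+2.
Then (3h+2)^3 + 2(3h+2) + 6 = 27h^3 + 54h^2 + 42h + 18 = 3(9h^3 + 18h^2 + 14h + 6).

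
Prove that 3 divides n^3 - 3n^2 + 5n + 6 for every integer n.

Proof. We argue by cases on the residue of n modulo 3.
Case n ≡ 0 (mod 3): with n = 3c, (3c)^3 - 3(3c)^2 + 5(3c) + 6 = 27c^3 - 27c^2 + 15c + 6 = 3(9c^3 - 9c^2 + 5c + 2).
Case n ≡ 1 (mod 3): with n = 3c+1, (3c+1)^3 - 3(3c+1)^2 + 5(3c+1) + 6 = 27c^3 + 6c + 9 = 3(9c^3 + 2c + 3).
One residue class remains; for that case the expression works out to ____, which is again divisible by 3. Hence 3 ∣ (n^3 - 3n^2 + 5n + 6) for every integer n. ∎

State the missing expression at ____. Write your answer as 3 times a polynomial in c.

3(9c^3 + 9c^2 + 5c + 4)

The residues treated are {0, 1}, so the missing case is n ≡ 2 (mod 3); write n = 3c+2.
Then (3c+2)^3 - 3(3c+2)^2 + 5(3c+2) + 6 = 27c^3 + 27c^2 + 15c + 12 = 3(9c^3 + 9c^2 + 5c + 4).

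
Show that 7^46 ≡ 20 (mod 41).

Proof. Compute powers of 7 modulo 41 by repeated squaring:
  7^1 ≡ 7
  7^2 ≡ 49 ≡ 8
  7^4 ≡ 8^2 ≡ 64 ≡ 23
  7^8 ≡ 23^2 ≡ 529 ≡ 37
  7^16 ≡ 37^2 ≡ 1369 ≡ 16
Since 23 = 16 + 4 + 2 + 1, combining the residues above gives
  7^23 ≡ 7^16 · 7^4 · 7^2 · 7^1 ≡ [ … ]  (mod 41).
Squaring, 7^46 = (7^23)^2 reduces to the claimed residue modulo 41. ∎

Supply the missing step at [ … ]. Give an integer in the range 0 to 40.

Multiply the listed residues: 16 · 23 · 8 · 7 = 368 → 2944 → 20608.
Reducing modulo 41: 20608 = 502·41 + 26, so 7^23 ≡ 26.

26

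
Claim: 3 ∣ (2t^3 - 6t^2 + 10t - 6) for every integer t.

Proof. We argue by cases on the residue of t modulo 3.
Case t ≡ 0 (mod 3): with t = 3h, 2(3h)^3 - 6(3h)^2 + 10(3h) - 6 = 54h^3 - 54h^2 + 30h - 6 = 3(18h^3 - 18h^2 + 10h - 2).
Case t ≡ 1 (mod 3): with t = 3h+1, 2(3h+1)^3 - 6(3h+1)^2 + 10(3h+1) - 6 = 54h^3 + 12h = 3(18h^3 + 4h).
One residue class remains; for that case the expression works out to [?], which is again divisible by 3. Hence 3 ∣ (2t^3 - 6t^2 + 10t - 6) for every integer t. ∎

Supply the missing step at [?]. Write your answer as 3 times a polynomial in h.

3(18h^3 + 18h^2 + 10h + 2)

The residues treated are {0, 1}, so the missing case is t ≡ 2 (mod 3); write t = 3h+2.
Then 2(3h+2)^3 - 6(3h+2)^2 + 10(3h+2) - 6 = 54h^3 + 54h^2 + 30h + 6 = 3(18h^3 + 18h^2 + 10h + 2).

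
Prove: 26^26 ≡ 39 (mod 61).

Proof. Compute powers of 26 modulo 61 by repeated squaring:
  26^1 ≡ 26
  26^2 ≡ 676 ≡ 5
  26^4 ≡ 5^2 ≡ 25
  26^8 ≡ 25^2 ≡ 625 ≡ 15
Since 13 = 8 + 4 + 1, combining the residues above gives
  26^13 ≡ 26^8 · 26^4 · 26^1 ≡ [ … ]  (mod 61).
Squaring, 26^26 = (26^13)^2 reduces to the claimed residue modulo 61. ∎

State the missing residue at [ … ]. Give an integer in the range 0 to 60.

51

Multiply the listed residues: 15 · 25 · 26 = 375 → 9750.
Reducing modulo 61: 9750 = 159·61 + 51, so 26^13 ≡ 51.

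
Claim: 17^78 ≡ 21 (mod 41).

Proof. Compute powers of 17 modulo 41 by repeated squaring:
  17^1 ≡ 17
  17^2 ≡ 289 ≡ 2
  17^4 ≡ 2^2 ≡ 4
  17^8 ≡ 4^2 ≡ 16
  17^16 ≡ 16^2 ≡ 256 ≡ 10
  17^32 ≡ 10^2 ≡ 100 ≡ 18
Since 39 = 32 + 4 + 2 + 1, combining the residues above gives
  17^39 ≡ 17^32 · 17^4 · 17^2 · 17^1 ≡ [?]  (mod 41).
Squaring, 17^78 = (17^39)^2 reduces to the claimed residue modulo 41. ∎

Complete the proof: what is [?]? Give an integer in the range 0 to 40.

29

17^32 · 17^4 · 17^2 · 17^1 ≡ 18 · 4 · 2 · 17 = 2448.
2448 mod 41 = 29, so 17^39 ≡ 29 (mod 41).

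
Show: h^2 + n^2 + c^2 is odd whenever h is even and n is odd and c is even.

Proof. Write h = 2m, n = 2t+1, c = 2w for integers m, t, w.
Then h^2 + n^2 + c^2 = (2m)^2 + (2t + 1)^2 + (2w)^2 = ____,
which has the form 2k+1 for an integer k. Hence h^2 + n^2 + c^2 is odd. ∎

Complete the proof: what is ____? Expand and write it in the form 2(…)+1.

(2m)^2 + (2t + 1)^2 + (2w)^2 = 4m^2 + 4t^2 + 4t + 4w^2 + 1
= 2(2m^2 + 2t^2 + 2t + 2w^2) + 1.
Since 2m^2 + 2t^2 + 2t + 2w^2 is an integer, the sum of squares is of the form 2k+1 for an integer k.

2(2m^2 + 2t^2 + 2t + 2w^2) + 1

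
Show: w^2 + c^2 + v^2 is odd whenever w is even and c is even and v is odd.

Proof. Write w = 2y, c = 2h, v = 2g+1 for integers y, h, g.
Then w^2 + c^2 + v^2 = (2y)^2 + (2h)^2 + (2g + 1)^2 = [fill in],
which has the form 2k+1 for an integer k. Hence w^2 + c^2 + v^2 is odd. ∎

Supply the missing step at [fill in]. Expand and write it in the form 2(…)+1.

2(2g^2 + 2g + 2h^2 + 2y^2) + 1

Expanding: (2y)^2 + (2h)^2 + (2g + 1)^2 = 4g^2 + 4g + 4h^2 + 4y^2 + 1.
Every term except the constant is even, so this is 2(2g^2 + 2g + 2h^2 + 2y^2) + 1,
and 2g^2 + 2g + 2h^2 + 2y^2 ∈ ℤ gives the required form.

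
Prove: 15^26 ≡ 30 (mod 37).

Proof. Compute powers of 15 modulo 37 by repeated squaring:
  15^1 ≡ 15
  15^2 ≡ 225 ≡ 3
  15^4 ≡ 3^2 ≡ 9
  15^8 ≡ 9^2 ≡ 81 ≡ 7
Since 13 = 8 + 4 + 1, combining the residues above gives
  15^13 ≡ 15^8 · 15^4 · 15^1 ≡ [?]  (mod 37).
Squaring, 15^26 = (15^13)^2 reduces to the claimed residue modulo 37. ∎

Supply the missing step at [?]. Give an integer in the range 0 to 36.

Multiply the listed residues: 7 · 9 · 15 = 63 → 945.
Reducing modulo 37: 945 = 25·37 + 20, so 15^13 ≡ 20.

20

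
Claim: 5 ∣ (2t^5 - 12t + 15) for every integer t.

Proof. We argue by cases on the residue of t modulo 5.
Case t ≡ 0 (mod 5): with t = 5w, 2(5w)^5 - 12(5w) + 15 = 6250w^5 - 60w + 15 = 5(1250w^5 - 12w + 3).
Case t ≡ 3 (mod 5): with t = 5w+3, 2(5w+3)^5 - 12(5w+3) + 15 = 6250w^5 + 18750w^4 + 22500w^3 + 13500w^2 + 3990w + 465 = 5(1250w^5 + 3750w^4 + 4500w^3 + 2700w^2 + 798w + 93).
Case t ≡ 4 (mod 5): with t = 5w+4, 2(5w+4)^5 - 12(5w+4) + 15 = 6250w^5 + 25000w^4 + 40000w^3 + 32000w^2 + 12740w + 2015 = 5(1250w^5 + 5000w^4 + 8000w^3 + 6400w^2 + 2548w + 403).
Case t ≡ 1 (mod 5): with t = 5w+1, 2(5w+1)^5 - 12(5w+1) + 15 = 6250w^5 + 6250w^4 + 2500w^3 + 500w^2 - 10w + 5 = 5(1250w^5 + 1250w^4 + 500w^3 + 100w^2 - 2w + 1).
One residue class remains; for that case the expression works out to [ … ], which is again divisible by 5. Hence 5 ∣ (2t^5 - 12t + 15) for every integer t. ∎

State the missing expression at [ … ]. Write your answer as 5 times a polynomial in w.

5(1250w^5 + 2500w^4 + 2000w^3 + 800w^2 + 148w + 11)

The residues treated are {0, 3, 4, 1}, so the missing case is t ≡ 2 (mod 5); write t = 5w+2.
Then 2(5w+2)^5 - 12(5w+2) + 15 = 6250w^5 + 12500w^4 + 10000w^3 + 4000w^2 + 740w + 55 = 5(1250w^5 + 2500w^4 + 2000w^3 + 800w^2 + 148w + 11).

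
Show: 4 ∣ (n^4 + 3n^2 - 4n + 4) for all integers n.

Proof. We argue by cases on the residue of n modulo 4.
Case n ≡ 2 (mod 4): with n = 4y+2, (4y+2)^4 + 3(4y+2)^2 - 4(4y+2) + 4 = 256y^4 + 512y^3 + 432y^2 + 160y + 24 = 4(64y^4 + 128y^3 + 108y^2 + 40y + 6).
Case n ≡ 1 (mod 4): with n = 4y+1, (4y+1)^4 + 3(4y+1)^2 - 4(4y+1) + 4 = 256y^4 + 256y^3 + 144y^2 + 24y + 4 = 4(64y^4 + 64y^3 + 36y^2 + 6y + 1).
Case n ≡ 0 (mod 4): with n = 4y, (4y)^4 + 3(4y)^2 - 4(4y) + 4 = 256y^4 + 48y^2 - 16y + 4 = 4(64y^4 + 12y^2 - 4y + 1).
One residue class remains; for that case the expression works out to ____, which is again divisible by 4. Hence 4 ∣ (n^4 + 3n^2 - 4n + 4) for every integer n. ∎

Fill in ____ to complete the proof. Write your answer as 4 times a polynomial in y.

4(64y^4 + 192y^3 + 228y^2 + 122y + 25)

Only n ≡ 3 (mod 4) is unaccounted for. Put n = 4y+3:
(4y+3)^4 + 3(4y+3)^2 - 4(4y+3) + 4 expands to 256y^4 + 768y^3 + 912y^2 + 488y + 100,
and factoring out 4 leaves 4(64y^4 + 192y^3 + 228y^2 + 122y + 25).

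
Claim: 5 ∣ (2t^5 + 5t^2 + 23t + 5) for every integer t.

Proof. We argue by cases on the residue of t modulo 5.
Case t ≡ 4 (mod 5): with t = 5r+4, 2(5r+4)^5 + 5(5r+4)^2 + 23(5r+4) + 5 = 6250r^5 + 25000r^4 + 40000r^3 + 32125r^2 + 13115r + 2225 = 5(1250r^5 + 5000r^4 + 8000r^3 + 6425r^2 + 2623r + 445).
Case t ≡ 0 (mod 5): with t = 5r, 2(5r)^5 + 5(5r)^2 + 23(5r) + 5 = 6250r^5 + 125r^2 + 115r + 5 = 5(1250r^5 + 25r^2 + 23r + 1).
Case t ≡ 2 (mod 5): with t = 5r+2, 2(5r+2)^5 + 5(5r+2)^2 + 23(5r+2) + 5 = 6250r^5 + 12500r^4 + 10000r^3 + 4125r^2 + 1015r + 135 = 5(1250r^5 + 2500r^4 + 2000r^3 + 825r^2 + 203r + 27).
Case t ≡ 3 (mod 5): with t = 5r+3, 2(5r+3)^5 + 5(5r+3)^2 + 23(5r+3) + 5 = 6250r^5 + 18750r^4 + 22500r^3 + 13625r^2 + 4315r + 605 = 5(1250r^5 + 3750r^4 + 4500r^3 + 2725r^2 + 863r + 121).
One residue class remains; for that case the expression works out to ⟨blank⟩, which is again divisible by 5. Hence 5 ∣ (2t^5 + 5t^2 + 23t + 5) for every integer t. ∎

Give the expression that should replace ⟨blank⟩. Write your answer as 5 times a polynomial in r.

The residues treated are {4, 0, 2, 3}, so the missing case is t ≡ 1 (mod 5); write t = 5r+1.
Then 2(5r+1)^5 + 5(5r+1)^2 + 23(5r+1) + 5 = 6250r^5 + 6250r^4 + 2500r^3 + 625r^2 + 215r + 35 = 5(1250r^5 + 1250r^4 + 500r^3 + 125r^2 + 43r + 7).

5(1250r^5 + 1250r^4 + 500r^3 + 125r^2 + 43r + 7)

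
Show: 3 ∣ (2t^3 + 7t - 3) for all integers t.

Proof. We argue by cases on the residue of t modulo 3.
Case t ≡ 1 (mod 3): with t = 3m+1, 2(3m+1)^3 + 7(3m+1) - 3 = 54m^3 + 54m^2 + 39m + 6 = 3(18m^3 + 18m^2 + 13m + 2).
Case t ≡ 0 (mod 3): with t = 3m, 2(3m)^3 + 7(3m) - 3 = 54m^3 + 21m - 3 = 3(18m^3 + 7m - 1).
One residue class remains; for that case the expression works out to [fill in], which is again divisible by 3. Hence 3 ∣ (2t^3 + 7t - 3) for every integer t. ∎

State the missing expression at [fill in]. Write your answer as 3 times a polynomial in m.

3(18m^3 + 36m^2 + 31m + 9)

Only t ≡ 2 (mod 3) is unaccounted for. Put t = 3m+2:
2(3m+2)^3 + 7(3m+2) - 3 expands to 54m^3 + 108m^2 + 93m + 27,
and factoring out 3 leaves 3(18m^3 + 36m^2 + 31m + 9).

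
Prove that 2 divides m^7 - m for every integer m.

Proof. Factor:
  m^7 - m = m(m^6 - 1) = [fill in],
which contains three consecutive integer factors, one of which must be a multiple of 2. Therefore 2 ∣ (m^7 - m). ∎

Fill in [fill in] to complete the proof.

(m - 1)m(m + 1)(m^4 + m^2 + 1)

m^6 - 1 = (m^2 - 1)(m^4 + m^2 + 1), and m^2 - 1 = (m-1)(m+1).
So m(m^6 - 1) = (m - 1)m(m + 1)(m^4 + m^2 + 1).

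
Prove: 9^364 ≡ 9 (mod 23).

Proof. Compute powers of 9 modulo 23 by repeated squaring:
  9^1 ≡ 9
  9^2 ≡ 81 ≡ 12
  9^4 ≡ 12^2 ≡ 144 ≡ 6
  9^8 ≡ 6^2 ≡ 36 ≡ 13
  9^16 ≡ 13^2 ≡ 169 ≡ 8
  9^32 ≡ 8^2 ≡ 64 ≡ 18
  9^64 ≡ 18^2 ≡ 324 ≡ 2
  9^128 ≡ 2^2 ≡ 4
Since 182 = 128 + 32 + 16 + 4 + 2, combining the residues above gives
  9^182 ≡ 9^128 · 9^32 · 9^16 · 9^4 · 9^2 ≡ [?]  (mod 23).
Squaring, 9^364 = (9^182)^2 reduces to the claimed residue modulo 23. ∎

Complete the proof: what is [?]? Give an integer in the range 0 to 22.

Multiply the listed residues: 4 · 18 · 8 · 6 · 12 = 72 → 576 → 3456 → 41472.
Reducing modulo 23: 41472 = 1803·23 + 3, so 9^182 ≡ 3.

3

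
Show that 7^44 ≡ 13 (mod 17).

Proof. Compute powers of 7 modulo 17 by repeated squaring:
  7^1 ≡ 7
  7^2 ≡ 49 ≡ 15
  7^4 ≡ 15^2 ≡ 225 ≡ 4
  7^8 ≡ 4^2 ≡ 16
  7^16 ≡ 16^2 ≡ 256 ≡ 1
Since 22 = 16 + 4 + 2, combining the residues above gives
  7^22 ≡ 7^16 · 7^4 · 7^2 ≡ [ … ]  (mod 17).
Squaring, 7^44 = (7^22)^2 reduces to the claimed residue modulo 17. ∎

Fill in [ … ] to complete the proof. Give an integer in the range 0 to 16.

9

7^16 · 7^4 · 7^2 ≡ 1 · 4 · 15 = 60.
60 mod 17 = 9, so 7^22 ≡ 9 (mod 17).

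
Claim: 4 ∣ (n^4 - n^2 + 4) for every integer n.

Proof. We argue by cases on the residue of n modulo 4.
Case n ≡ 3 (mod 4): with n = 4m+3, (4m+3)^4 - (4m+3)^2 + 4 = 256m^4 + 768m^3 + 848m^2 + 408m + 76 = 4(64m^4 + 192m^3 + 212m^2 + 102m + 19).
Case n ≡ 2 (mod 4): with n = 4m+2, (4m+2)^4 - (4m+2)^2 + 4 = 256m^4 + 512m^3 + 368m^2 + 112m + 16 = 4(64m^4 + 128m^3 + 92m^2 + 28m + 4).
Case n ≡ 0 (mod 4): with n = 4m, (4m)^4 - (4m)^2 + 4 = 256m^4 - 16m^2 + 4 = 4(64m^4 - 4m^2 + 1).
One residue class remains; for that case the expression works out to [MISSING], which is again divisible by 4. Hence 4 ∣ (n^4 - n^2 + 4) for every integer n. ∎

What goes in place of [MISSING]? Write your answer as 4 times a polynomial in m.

The residues treated are {3, 2, 0}, so the missing case is n ≡ 1 (mod 4); write n = 4m+1.
Then (4m+1)^4 - (4m+1)^2 + 4 = 256m^4 + 256m^3 + 80m^2 + 8m + 4 = 4(64m^4 + 64m^3 + 20m^2 + 2m + 1).

4(64m^4 + 64m^3 + 20m^2 + 2m + 1)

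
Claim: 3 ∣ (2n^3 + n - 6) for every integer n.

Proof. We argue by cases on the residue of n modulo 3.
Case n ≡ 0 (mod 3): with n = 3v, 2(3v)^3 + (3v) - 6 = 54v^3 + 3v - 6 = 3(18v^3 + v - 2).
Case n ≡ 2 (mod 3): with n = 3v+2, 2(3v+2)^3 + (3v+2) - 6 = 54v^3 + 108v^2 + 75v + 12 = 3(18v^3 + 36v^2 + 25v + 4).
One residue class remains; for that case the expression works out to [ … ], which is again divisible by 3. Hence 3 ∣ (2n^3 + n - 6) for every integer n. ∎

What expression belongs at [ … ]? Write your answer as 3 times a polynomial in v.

3(18v^3 + 18v^2 + 7v - 1)

Only n ≡ 1 (mod 3) is unaccounted for. Put n = 3v+1:
2(3v+1)^3 + (3v+1) - 6 expands to 54v^3 + 54v^2 + 21v - 3,
and factoring out 3 leaves 3(18v^3 + 18v^2 + 7v - 1).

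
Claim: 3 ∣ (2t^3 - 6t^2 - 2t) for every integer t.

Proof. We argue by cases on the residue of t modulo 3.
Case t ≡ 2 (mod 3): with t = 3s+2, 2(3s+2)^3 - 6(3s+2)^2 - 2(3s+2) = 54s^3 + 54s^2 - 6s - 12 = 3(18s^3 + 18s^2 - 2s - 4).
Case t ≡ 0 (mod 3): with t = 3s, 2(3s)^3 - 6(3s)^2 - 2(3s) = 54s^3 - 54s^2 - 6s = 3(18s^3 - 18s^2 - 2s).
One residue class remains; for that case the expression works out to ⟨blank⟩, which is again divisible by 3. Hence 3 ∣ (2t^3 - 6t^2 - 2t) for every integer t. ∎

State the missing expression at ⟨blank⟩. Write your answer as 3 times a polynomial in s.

3(18s^3 - 8s - 2)

Only t ≡ 1 (mod 3) is unaccounted for. Put t = 3s+1:
2(3s+1)^3 - 6(3s+1)^2 - 2(3s+1) expands to 54s^3 - 24s - 6,
and factoring out 3 leaves 3(18s^3 - 8s - 2).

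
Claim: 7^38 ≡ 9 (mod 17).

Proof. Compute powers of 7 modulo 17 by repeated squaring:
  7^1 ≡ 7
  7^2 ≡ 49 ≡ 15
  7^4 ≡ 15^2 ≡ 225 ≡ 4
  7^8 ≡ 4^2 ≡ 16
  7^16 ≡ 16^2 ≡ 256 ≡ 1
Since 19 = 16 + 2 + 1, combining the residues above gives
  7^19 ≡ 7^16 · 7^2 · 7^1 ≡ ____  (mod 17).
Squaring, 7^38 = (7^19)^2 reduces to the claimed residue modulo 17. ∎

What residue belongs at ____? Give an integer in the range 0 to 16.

3

7^16 · 7^2 · 7^1 ≡ 1 · 15 · 7 = 105.
105 mod 17 = 3, so 7^19 ≡ 3 (mod 17).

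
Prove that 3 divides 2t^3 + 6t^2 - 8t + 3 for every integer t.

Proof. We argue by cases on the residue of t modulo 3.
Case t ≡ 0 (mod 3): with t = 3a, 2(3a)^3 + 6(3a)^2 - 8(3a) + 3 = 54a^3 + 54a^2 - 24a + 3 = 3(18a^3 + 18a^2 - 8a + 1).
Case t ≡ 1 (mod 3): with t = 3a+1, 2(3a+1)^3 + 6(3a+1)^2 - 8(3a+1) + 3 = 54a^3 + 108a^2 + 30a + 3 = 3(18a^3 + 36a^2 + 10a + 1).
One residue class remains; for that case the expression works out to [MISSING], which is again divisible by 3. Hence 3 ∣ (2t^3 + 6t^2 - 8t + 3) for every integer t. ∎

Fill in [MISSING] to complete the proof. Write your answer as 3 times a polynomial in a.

3(18a^3 + 54a^2 + 40a + 9)

Only t ≡ 2 (mod 3) is unaccounted for. Put t = 3a+2:
2(3a+2)^3 + 6(3a+2)^2 - 8(3a+2) + 3 expands to 54a^3 + 162a^2 + 120a + 27,
and factoring out 3 leaves 3(18a^3 + 54a^2 + 40a + 9).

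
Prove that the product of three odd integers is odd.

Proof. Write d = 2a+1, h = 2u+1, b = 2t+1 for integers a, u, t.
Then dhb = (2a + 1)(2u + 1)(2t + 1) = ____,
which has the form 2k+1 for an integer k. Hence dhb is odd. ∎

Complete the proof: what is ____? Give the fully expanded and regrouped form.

2(4atu + 2at + 2au + a + 2tu + t + u) + 1

Expanding: (2a + 1)(2u + 1)(2t + 1) = 8atu + 4at + 4au + 2a + 4tu + 2t + 2u + 1.
Every term except the constant is even, so this is 2(4atu + 2at + 2au + a + 2tu + t + u) + 1,
and 4atu + 2at + 2au + a + 2tu + t + u ∈ ℤ gives the required form.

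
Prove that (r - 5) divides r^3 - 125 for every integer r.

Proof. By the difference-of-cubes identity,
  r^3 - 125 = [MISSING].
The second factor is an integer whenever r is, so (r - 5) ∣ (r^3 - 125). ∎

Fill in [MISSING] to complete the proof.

(r - 5)(r^2 + 5r + 25)

a^3 - b^3 = (a - b)(a^2 + ab + b^2). With a = r, b = 5:
r^3 - 125 = (r - 5)(r^2 + 5r + 25).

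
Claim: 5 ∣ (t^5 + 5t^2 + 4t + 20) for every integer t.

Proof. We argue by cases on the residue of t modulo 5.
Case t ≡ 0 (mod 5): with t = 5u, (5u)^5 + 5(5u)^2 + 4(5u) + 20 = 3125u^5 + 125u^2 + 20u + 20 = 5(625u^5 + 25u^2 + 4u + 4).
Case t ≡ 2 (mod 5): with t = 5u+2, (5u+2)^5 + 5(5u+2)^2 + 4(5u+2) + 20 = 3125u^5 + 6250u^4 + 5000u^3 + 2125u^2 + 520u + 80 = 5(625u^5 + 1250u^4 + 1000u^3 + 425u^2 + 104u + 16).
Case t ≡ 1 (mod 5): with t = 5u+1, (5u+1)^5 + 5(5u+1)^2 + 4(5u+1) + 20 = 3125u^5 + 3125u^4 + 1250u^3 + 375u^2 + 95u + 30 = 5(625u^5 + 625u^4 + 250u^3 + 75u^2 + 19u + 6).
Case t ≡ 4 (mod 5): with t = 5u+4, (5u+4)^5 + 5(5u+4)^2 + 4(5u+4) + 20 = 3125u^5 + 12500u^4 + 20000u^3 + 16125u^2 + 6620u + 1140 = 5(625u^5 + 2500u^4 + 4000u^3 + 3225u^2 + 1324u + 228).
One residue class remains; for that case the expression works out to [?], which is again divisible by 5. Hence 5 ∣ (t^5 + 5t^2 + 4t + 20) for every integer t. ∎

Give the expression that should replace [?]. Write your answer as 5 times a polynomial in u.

The residues treated are {0, 2, 1, 4}, so the missing case is t ≡ 3 (mod 5); write t = 5u+3.
Then (5u+3)^5 + 5(5u+3)^2 + 4(5u+3) + 20 = 3125u^5 + 9375u^4 + 11250u^3 + 6875u^2 + 2195u + 320 = 5(625u^5 + 1875u^4 + 2250u^3 + 1375u^2 + 439u + 64).

5(625u^5 + 1875u^4 + 2250u^3 + 1375u^2 + 439u + 64)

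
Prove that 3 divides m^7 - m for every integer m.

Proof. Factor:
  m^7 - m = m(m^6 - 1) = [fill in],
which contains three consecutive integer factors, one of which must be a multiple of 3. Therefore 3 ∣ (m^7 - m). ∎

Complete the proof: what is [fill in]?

m^6 - 1 = (m^2 - 1)(m^4 + m^2 + 1), and m^2 - 1 = (m-1)(m+1).
So m(m^6 - 1) = (m - 1)m(m + 1)(m^4 + m^2 + 1).

(m - 1)m(m + 1)(m^4 + m^2 + 1)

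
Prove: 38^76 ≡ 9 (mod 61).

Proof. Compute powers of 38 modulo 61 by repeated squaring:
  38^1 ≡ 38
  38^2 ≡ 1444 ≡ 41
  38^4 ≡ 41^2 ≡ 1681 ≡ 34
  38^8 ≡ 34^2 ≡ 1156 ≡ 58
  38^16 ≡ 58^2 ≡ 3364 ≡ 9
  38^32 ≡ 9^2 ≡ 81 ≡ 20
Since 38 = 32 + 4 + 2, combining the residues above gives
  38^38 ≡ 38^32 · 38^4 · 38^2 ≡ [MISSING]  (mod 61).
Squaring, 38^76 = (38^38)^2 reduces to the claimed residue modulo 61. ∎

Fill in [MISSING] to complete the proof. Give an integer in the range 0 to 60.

3

38^32 · 38^4 · 38^2 ≡ 20 · 34 · 41 = 27880.
27880 mod 61 = 3, so 38^38 ≡ 3 (mod 61).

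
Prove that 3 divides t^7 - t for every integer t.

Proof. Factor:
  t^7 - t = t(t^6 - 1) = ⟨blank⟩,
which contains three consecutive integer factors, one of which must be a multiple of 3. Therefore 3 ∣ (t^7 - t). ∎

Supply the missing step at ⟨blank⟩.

(t - 1)t(t + 1)(t^4 + t^2 + 1)

t^6 - 1 = (t^2 - 1)(t^4 + t^2 + 1), and t^2 - 1 = (t-1)(t+1).
So t(t^6 - 1) = (t - 1)t(t + 1)(t^4 + t^2 + 1).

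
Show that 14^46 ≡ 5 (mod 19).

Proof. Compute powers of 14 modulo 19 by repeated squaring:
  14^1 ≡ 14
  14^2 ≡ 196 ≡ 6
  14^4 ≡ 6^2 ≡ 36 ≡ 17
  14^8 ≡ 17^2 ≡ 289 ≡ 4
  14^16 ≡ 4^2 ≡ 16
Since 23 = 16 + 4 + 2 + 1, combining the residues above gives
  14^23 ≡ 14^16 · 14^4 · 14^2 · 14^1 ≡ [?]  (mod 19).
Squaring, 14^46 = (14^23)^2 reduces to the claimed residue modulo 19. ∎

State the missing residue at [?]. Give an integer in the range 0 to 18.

14^16 · 14^4 · 14^2 · 14^1 ≡ 16 · 17 · 6 · 14 = 22848.
22848 mod 19 = 10, so 14^23 ≡ 10 (mod 19).

10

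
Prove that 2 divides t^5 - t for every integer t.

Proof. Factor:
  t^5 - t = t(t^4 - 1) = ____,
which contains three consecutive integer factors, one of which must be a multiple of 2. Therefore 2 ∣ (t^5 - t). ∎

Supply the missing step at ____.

t^4 - 1 = (t^2 - 1)(t^2 + 1), and t^2 - 1 = (t-1)(t+1).
So t(t^4 - 1) = (t - 1)t(t + 1)(t^2 + 1).

(t - 1)t(t + 1)(t^2 + 1)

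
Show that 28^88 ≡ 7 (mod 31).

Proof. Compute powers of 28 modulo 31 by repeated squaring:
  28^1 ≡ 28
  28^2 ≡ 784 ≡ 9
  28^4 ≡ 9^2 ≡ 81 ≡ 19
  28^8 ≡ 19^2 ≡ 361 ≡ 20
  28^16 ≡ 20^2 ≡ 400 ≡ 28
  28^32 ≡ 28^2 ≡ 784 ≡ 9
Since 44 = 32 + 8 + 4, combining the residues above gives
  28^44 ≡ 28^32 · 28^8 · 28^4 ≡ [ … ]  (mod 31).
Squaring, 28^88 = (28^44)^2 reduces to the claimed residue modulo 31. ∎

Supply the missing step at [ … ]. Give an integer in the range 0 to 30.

Multiply the listed residues: 9 · 20 · 19 = 180 → 3420.
Reducing modulo 31: 3420 = 110·31 + 10, so 28^44 ≡ 10.

10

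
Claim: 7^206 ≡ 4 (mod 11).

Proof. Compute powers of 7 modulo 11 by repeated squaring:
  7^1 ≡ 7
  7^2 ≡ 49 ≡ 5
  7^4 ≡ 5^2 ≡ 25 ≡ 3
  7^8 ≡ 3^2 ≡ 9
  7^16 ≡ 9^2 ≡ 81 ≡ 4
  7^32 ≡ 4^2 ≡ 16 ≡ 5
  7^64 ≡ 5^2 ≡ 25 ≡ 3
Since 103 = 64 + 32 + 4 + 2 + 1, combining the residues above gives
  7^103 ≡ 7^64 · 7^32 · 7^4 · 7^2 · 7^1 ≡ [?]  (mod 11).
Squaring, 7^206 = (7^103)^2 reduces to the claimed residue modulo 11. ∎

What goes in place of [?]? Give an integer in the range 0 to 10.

Multiply the listed residues: 3 · 5 · 3 · 5 · 7 = 15 → 45 → 225 → 1575.
Reducing modulo 11: 1575 = 143·11 + 2, so 7^103 ≡ 2.

2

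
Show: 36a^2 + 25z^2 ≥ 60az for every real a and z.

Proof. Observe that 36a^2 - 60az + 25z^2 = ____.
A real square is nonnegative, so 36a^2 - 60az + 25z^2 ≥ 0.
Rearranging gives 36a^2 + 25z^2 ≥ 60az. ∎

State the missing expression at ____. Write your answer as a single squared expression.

36a^2 - 60az + 25z^2 is a perfect-square trinomial: the outer terms are (6a)^2 and (5z)^2, and the cross term is -2·6a·5z.
So 36a^2 - 60az + 25z^2 = (6a - 5z)^2 ≥ 0.

(6a - 5z)^2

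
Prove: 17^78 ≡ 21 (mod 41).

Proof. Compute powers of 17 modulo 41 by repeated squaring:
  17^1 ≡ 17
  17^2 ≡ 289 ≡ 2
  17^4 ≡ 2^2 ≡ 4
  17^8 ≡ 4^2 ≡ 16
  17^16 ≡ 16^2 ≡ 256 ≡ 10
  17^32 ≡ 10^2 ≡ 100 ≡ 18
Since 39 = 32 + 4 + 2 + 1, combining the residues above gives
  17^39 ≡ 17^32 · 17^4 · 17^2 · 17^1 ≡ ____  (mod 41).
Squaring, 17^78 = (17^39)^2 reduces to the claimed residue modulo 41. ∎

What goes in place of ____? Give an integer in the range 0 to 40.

Multiply the listed residues: 18 · 4 · 2 · 17 = 72 → 144 → 2448.
Reducing modulo 41: 2448 = 59·41 + 29, so 17^39 ≡ 29.

29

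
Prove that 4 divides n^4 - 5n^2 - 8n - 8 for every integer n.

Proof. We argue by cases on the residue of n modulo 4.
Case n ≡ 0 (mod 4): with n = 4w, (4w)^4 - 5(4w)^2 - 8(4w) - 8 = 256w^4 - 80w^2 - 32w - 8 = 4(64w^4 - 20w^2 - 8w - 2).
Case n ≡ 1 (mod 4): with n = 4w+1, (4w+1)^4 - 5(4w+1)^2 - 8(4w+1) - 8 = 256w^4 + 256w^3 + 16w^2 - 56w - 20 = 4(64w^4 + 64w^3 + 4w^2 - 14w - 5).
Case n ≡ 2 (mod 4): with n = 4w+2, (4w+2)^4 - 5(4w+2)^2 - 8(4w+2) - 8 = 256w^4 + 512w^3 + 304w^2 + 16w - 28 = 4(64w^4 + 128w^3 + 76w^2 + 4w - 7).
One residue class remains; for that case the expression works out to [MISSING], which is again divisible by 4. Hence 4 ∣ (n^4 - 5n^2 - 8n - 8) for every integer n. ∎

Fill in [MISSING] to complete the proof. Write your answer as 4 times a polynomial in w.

4(64w^4 + 192w^3 + 196w^2 + 70w + 1)

Only n ≡ 3 (mod 4) is unaccounted for. Put n = 4w+3:
(4w+3)^4 - 5(4w+3)^2 - 8(4w+3) - 8 expands to 256w^4 + 768w^3 + 784w^2 + 280w + 4,
and factoring out 4 leaves 4(64w^4 + 192w^3 + 196w^2 + 70w + 1).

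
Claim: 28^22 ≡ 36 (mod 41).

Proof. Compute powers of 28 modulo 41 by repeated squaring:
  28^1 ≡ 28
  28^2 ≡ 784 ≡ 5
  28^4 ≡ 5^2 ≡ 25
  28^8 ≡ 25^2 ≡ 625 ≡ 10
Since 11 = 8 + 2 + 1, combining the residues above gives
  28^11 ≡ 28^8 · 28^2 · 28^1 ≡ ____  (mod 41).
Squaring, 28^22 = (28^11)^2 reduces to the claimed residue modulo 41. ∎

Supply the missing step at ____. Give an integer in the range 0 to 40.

28^8 · 28^2 · 28^1 ≡ 10 · 5 · 28 = 1400.
1400 mod 41 = 6, so 28^11 ≡ 6 (mod 41).

6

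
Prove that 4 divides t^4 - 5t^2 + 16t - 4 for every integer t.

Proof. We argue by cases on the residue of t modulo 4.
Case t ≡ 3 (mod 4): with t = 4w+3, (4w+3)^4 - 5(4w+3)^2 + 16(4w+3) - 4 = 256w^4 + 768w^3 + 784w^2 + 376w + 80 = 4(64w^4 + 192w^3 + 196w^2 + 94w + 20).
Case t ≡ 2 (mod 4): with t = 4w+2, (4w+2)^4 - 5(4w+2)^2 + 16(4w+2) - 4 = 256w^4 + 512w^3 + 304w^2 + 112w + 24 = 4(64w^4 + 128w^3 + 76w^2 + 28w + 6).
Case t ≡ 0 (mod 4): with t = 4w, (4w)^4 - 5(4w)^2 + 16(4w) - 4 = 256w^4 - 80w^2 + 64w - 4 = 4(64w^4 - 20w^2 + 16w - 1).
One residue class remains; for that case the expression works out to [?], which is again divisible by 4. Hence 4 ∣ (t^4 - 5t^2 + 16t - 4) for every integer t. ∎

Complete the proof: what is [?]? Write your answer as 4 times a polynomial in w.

4(64w^4 + 64w^3 + 4w^2 + 10w + 2)

The residues treated are {3, 2, 0}, so the missing case is t ≡ 1 (mod 4); write t = 4w+1.
Then (4w+1)^4 - 5(4w+1)^2 + 16(4w+1) - 4 = 256w^4 + 256w^3 + 16w^2 + 40w + 8 = 4(64w^4 + 64w^3 + 4w^2 + 10w + 2).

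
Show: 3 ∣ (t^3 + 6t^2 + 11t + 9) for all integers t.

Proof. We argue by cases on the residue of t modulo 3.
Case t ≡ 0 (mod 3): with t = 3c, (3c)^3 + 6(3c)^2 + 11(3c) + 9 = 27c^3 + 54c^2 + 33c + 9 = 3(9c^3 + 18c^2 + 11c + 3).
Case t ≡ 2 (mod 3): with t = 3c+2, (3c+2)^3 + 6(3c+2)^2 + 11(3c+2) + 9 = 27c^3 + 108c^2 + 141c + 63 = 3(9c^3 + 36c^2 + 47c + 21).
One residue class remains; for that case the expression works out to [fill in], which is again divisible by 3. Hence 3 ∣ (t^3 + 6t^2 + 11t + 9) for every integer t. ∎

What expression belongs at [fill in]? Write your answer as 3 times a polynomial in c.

3(9c^3 + 27c^2 + 26c + 9)

The residues treated are {0, 2}, so the missing case is t ≡ 1 (mod 3); write t = 3c+1.
Then (3c+1)^3 + 6(3c+1)^2 + 11(3c+1) + 9 = 27c^3 + 81c^2 + 78c + 27 = 3(9c^3 + 27c^2 + 26c + 9).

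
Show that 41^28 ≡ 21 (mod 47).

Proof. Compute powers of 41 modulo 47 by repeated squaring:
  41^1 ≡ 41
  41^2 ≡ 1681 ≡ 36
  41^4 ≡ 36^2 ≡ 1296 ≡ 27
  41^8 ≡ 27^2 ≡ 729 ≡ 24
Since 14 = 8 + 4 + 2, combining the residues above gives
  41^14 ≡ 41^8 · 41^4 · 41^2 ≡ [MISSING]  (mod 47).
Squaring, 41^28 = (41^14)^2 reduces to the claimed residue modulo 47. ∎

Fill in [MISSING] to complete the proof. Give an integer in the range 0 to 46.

16

41^8 · 41^4 · 41^2 ≡ 24 · 27 · 36 = 23328.
23328 mod 47 = 16, so 41^14 ≡ 16 (mod 47).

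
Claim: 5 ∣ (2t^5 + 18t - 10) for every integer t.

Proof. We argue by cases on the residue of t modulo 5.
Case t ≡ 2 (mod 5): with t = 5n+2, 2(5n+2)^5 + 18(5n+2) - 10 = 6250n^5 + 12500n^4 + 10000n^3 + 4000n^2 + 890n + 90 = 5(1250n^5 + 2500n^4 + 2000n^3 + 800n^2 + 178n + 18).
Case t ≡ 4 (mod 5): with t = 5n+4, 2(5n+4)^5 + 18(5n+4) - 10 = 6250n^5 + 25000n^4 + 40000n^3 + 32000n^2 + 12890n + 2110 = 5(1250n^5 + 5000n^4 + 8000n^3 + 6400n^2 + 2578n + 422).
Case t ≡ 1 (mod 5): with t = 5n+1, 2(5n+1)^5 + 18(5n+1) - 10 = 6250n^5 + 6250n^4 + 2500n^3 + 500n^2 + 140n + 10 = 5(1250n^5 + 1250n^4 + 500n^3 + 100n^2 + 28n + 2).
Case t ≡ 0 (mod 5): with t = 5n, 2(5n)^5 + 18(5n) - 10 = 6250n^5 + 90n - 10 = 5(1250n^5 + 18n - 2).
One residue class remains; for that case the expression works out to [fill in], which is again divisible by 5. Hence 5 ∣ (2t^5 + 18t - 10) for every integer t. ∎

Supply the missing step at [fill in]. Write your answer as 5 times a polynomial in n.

The residues treated are {2, 4, 1, 0}, so the missing case is t ≡ 3 (mod 5); write t = 5n+3.
Then 2(5n+3)^5 + 18(5n+3) - 10 = 6250n^5 + 18750n^4 + 22500n^3 + 13500n^2 + 4140n + 530 = 5(1250n^5 + 3750n^4 + 4500n^3 + 2700n^2 + 828n + 106).

5(1250n^5 + 3750n^4 + 4500n^3 + 2700n^2 + 828n + 106)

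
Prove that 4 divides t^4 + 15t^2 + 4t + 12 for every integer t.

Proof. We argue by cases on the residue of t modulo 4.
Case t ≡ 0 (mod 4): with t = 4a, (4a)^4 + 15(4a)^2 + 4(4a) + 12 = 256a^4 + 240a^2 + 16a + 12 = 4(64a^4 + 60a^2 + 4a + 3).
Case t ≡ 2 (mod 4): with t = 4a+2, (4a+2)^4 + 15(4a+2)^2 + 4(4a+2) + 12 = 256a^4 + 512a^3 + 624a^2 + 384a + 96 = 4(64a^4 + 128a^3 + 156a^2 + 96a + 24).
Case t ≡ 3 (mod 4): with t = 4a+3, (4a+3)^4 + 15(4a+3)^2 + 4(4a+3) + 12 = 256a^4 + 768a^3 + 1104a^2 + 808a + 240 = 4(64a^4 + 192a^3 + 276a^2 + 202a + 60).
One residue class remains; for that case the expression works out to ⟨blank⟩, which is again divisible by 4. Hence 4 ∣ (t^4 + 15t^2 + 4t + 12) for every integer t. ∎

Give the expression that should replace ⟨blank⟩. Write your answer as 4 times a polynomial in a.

4(64a^4 + 64a^3 + 84a^2 + 38a + 8)

Only t ≡ 1 (mod 4) is unaccounted for. Put t = 4a+1:
(4a+1)^4 + 15(4a+1)^2 + 4(4a+1) + 12 expands to 256a^4 + 256a^3 + 336a^2 + 152a + 32,
and factoring out 4 leaves 4(64a^4 + 64a^3 + 84a^2 + 38a + 8).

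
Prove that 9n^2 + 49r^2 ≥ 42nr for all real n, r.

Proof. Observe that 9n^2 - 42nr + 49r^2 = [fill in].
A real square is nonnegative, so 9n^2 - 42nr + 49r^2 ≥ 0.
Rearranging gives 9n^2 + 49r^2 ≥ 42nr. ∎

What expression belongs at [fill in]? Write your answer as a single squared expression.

The leading and trailing coefficients are 3^2 and 7^2, and 42 = 2·3·7, so the trinomial is (3n - 7r)^2.
Hence 9n^2 - 42nr + 49r^2 ≥ 0.

(3n - 7r)^2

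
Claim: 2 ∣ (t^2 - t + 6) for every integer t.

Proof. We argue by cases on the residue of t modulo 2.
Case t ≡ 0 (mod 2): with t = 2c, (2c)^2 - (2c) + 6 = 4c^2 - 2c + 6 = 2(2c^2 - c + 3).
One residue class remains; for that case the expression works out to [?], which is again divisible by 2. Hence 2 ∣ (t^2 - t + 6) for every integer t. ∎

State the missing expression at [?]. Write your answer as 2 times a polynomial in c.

The residues treated are {0}, so the missing case is t ≡ 1 (mod 2); write t = 2c+1.
Then (2c+1)^2 - (2c+1) + 6 = 4c^2 + 2c + 6 = 2(2c^2 + c + 3).

2(2c^2 + c + 3)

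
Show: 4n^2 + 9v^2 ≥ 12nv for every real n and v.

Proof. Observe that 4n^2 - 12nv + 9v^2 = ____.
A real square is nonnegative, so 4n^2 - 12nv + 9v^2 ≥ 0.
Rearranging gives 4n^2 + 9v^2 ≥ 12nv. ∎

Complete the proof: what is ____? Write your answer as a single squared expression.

4n^2 - 12nv + 9v^2 is a perfect-square trinomial: the outer terms are (2n)^2 and (3v)^2, and the cross term is -2·2n·3v.
So 4n^2 - 12nv + 9v^2 = (2n - 3v)^2 ≥ 0.

(2n - 3v)^2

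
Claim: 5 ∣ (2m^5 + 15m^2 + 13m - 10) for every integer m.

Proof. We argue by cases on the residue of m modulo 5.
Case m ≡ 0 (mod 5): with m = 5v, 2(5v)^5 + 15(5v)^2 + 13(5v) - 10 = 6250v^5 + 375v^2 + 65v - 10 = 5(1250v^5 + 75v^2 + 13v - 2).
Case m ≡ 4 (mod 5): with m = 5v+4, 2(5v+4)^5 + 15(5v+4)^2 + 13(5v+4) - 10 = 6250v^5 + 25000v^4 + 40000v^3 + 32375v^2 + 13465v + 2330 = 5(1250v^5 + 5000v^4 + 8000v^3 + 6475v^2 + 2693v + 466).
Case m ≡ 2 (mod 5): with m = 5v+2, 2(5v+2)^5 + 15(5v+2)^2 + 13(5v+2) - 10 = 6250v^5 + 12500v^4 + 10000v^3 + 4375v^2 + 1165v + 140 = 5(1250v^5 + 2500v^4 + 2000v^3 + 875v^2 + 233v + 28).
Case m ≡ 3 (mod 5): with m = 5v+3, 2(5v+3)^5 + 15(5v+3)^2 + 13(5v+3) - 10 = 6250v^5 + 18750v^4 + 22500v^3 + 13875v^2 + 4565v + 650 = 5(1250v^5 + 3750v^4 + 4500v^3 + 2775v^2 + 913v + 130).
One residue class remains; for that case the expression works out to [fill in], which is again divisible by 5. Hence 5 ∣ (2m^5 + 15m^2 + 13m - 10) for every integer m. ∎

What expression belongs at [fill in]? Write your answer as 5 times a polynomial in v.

The residues treated are {0, 4, 2, 3}, so the missing case is m ≡ 1 (mod 5); write m = 5v+1.
Then 2(5v+1)^5 + 15(5v+1)^2 + 13(5v+1) - 10 = 6250v^5 + 6250v^4 + 2500v^3 + 875v^2 + 265v + 20 = 5(1250v^5 + 1250v^4 + 500v^3 + 175v^2 + 53v + 4).

5(1250v^5 + 1250v^4 + 500v^3 + 175v^2 + 53v + 4)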